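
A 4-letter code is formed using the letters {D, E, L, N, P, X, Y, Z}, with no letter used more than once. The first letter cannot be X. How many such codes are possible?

1470

The first letter has 8−1 = 7 choices (anything except X).
The remaining 3 letters are filled from the other 7 symbols without repetition: 7 × 6 × 5 = 210.
Total: 7 × 210 = 1470.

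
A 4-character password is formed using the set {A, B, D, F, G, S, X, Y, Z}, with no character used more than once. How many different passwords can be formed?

This is a permutation of 4 out of 9: P(9,4) = 9!/5!.
9 × 8 × 7 × 6 = 3024.

3024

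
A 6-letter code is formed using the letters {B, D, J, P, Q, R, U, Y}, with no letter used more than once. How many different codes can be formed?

20160

With no repetition, fill the 6 letters in order: 8 choices, then 7, down to 3.
8 × 7 × 6 × 5 × 4 × 3 = 20160.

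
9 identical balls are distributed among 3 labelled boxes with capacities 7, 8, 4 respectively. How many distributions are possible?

Without the upper bounds there are C(11,2) = 55 ways to split 9 among 3 boxes.
Subtract solutions that violate a single cap (substitute x_i' = x_i − (cap_i+1)): x_1 ≥ 8 gives C(3,2) = 3; x_2 ≥ 9 gives C(2,2) = 1; x_3 ≥ 5 gives C(6,2) = 15. Together 19.
No two caps can be exceeded simultaneously, so the pair terms are all 0.
By inclusion–exclusion the count is 55 − 19 + 0 = 36.

36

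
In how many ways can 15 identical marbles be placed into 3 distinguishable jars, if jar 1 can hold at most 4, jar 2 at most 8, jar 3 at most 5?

Without the upper bounds there are C(17,2) = 136 ways to split 15 among 3 jars.
Subtract solutions that violate a single cap (substitute x_i' = x_i − (cap_i+1)): x_1 ≥ 5 gives C(12,2) = 66; x_2 ≥ 9 gives C(8,2) = 28; x_3 ≥ 6 gives C(11,2) = 55. Together 149.
Add back pairs where two caps are both exceeded: 3 + 15 + 1 = 19.
By inclusion–exclusion the count is 136 − 149 + 19 = 6.

6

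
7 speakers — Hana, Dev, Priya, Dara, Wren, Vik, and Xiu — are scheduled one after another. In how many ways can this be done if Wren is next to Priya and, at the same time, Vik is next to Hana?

Treat {Wren,Priya} as one block (2 orders) and {Vik,Hana} as another (2 orders).
That leaves 5 units to arrange: 2 × 2 × 5! = 4 × 120 = 480.

480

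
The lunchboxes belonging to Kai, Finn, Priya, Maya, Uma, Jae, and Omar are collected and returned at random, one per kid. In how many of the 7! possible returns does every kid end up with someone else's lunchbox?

1854

This is the derangement count D_7: permutations of 7 items with no fixed point.
By inclusion–exclusion this is Σ_{j=0}^{7} (−1)^j C(7,j)·(7−j)!.
Computing: 5040 − 5040 + 2520 − 840 + 210 − 42 + 7 − 1 = 1854.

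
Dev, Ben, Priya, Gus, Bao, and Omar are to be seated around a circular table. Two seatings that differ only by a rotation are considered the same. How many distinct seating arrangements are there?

120

Seat Dev anywhere (absorbing the rotational symmetry), then permute the other 5: (5)! = 120.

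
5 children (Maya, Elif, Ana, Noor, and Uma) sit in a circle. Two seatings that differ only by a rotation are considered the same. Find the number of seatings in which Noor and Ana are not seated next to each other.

12

Without the restriction there are (4)! = 24 seatings.
Those with Noor next to Ana: fuse the pair into one unit and seat 4 units around a circle — 2·(3)! = 12.
Subtracting, 24 − 12 = 12.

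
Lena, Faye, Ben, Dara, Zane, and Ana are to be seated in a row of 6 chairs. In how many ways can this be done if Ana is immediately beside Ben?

Glue Ana and Ben into one block (2 internal orders), leaving 5 units to arrange in a row.
That gives 2 × 5! = 2 × 120 = 240.

240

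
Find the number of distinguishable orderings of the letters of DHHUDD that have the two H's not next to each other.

40

There are 6!/(3!·2!) = 60 arrangements of DHHUDD in total.
If the two H's are adjacent, glue them into one block, leaving 5 items to arrange: (5)!/(3!) = 20 ways.
Hence 60 − 20 = 40.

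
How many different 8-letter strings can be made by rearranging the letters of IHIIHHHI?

Letter multiplicities in IHIIHHHI: H×4, I×4.
Dividing 8! = 40320 by 4!·4! = 576 for the repeated letters gives 70.

70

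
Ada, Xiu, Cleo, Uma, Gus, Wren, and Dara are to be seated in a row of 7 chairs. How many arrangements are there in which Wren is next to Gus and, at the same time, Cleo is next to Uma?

480

Treat {Wren,Gus} as one block (2 orders) and {Cleo,Uma} as another (2 orders).
That leaves 5 units to arrange: 2 × 2 × 5! = 4 × 120 = 480.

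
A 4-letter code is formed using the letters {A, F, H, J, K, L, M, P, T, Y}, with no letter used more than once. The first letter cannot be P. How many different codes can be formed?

4536

The first letter has 10−1 = 9 choices (anything except P).
The remaining 3 letters are filled from the other 9 symbols without repetition: 9 × 8 × 7 = 504.
Total: 9 × 504 = 4536.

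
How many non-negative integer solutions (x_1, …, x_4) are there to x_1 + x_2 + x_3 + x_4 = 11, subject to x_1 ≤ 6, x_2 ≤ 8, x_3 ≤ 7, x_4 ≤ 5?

By stars and bars, unrestricted non-negative solutions to x_1+…+x_4 = 11 number C(11+3,3) = 364.
Subtract solutions that violate a single cap (substitute x_i' = x_i − (cap_i+1)): x_1 ≥ 7 gives C(7,3) = 35; x_2 ≥ 9 gives C(5,3) = 10; x_3 ≥ 8 gives C(6,3) = 20; x_4 ≥ 6 gives C(8,3) = 56. Together 121.
No two caps can be exceeded simultaneously, so the pair terms are all 0.
By inclusion–exclusion the count is 364 − 121 + 0 = 243.

243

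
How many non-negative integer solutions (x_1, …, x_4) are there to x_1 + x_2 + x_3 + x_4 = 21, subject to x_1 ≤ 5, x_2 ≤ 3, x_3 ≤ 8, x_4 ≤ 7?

Without the upper bounds there are C(24,3) = 2024 ways to split 21 among 4 variables.
Subtract solutions that violate a single cap (substitute x_i' = x_i − (cap_i+1)): x_1 ≥ 6 gives C(18,3) = 816; x_2 ≥ 4 gives C(20,3) = 1140; x_3 ≥ 9 gives C(15,3) = 455; x_4 ≥ 8 gives C(16,3) = 560. Together 2971.
Add back pairs where two caps are both exceeded: 364 + 84 + 120 + 165 + 220 + 35 = 988.
Subtract triples: 10 + 20 + 0 + 1 = 31.
By inclusion–exclusion the count is 2024 − 2971 + 988 − 31 = 10.

10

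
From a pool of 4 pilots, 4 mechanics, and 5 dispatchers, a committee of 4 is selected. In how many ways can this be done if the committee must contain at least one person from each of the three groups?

Total 4-person selections from all 13: C(13,4) = 715.
Selections missing a whole group: no pilots → C(9,4) = 126; no mechanics → C(9,4) = 126; no dispatchers → C(8,4) = 70.
Add back selections omitting two groups (i.e. drawn from a single group): C(4,4) + C(4,4) + C(5,4) = 7.
By inclusion–exclusion: 715 − 322 + 7 = 400.

400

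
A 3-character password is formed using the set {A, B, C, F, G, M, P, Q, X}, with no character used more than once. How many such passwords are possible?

504

Choose and order 3 of the 9 symbols: the first character has 9 options, the next 8, then 7.
9 × 8 × 7 = 504.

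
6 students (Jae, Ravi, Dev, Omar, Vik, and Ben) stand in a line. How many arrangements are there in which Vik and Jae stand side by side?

240

Treat {Vik, Jae} as a single unit. There are 5 units to order, and the pair itself can be ordered 2 ways.
So the count is 2·(5)! = 240.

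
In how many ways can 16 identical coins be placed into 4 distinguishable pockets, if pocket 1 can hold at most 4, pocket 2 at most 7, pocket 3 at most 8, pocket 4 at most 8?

240

By stars and bars, unrestricted non-negative solutions to x_1+…+x_4 = 16 number C(16+3,3) = 969.
Subtract solutions that violate a single cap (substitute x_i' = x_i − (cap_i+1)): x_1 ≥ 5 gives C(14,3) = 364; x_2 ≥ 8 gives C(11,3) = 165; x_3 ≥ 9 gives C(10,3) = 120; x_4 ≥ 9 gives C(10,3) = 120. Together 769.
Add back pairs where two caps are both exceeded: 20 + 10 + 10 + 0 + 0 + 0 = 40.
By inclusion–exclusion the count is 969 − 769 + 40 = 240.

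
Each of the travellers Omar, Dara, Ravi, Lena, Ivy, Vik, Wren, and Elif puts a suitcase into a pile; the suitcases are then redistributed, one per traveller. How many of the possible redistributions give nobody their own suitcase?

14833

This is the derangement count D_8: permutations of 8 items with no fixed point.
By inclusion–exclusion this is Σ_{j=0}^{8} (−1)^j C(8,j)·(8−j)!.
Computing: 40320 − 40320 + 20160 − 6720 + 1680 − 336 + 56 − 8 + 1 = 14833.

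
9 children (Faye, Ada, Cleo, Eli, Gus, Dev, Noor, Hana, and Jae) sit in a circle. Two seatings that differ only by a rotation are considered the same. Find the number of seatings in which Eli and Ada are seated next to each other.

Glue Eli and Ada into a block (2 internal orders). Seating 8 units around a circle gives (7)! arrangements.
So 2 × (7)! = 2 × 5040 = 10080.

10080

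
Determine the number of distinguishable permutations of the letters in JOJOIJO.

140

Letter multiplicities in JOJOIJO: I×1, J×3, O×3.
So there are 7! / (3!·3!) = 140 distinguishable arrangements.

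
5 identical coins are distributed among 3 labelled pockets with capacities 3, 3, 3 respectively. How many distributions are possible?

12

Ignoring the caps, the number of non-negative solutions to x_1+…+x_3 = 5 is C(7,2) = 21.
Subtract solutions that violate a single cap (substitute x_i' = x_i − (cap_i+1)): x_1 ≥ 4 gives C(3,2) = 3; x_2 ≥ 4 gives C(3,2) = 3; x_3 ≥ 4 gives C(3,2) = 3. Together 9.
No two caps can be exceeded simultaneously, so the pair terms are all 0.
By inclusion–exclusion the count is 21 − 9 + 0 = 12.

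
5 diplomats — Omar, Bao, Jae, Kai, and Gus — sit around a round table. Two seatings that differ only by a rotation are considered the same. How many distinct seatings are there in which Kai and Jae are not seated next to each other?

Without the restriction there are (4)! = 24 seatings.
Seatings with Kai beside Jae: treat them as a block with 2 internal orders, giving 2 × (3)! = 12.
Subtracting, 24 − 12 = 12.

12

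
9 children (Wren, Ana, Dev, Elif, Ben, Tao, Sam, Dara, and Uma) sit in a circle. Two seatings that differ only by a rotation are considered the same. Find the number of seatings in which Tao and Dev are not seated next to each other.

30240

All circular seatings of 9 people number (8)! = 40320.
Those with Tao next to Dev: fuse the pair into one unit and seat 8 units around a circle — 2·(7)! = 10080.
Subtracting, 40320 − 10080 = 30240.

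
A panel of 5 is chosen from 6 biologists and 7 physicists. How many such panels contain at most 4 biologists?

Split by how many biologists are chosen (0 through 4).
Sum: C(6,0)·C(7,5) + C(6,1)·C(7,4) + C(6,2)·C(7,3) + C(6,3)·C(7,2) + C(6,4)·C(7,1) = 21 + 210 + 525 + 420 + 105 = 1281.

1281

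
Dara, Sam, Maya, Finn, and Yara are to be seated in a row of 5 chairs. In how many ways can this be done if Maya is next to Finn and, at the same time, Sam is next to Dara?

24

Treat {Maya,Finn} as one block (2 orders) and {Sam,Dara} as another (2 orders).
That leaves 3 units to arrange: 2 × 2 × 3! = 4 × 6 = 24.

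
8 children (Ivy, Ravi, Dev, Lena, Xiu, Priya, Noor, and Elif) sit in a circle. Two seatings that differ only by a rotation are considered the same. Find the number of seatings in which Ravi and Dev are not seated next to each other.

3600

All circular seatings of 8 people number (7)! = 5040.
Those with Ravi next to Dev: fuse the pair into one unit and seat 7 units around a circle — 2·(6)! = 1440.
Subtracting, 5040 − 1440 = 3600.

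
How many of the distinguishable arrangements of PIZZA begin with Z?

24

With the first slot taken by Z, it remains to arrange the other 4 letters (PIZA).
Those 4 letters are all distinct, giving (4)! = 24.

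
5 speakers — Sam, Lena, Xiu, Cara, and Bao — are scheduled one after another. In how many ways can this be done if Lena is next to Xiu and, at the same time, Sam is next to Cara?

24

Treat {Lena,Xiu} as one block (2 orders) and {Sam,Cara} as another (2 orders).
That leaves 3 units to arrange: 2 × 2 × 3! = 4 × 6 = 24.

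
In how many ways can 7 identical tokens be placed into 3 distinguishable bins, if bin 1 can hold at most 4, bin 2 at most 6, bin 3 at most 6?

28

Ignoring the caps, the number of non-negative solutions to x_1+…+x_3 = 7 is C(9,2) = 36.
Subtract solutions that violate a single cap (substitute x_i' = x_i − (cap_i+1)): x_1 ≥ 5 gives C(4,2) = 6; x_2 ≥ 7 gives C(2,2) = 1; x_3 ≥ 7 gives C(2,2) = 1. Together 8.
No two caps can be exceeded simultaneously, so the pair terms are all 0.
By inclusion–exclusion the count is 36 − 8 + 0 = 28.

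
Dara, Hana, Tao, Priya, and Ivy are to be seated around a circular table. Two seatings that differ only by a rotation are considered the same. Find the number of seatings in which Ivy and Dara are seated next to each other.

12

Glue Ivy and Dara into a block (2 internal orders). Seating 4 units around a circle gives (3)! arrangements.
So 2 × (3)! = 2 × 6 = 12.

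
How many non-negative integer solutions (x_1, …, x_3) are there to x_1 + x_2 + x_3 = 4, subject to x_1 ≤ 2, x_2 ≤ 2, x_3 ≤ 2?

By stars and bars, unrestricted non-negative solutions to x_1+…+x_3 = 4 number C(4+2,2) = 15.
Subtract solutions that violate a single cap (substitute x_i' = x_i − (cap_i+1)): x_1 ≥ 3 gives C(3,2) = 3; x_2 ≥ 3 gives C(3,2) = 3; x_3 ≥ 3 gives C(3,2) = 3. Together 9.
No two caps can be exceeded simultaneously, so the pair terms are all 0.
By inclusion–exclusion the count is 15 − 9 + 0 = 6.

6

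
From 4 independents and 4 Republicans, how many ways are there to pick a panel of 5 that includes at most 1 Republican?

4

Split by how many Republicans are chosen (0 through 1).
Sum: C(4,0)·C(4,5) + C(4,1)·C(4,4) = 0 + 4 = 4.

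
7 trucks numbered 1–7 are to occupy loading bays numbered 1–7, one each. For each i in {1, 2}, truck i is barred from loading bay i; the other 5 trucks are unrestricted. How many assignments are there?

3720

Let Aᵢ (for i ∈ {1, 2}) be the placements that put truck i in its forbidden loading bay. Any j of these fix j positions, leaving (7−j)! ways to fill the rest, and there are C(2,j) ways to pick which j.
By inclusion–exclusion, the number of valid placements is Σ_{j=0}^{2} (−1)^j C(2,j)·(7−j)!.
Computing: 5040 − 1440 + 120 = 3720.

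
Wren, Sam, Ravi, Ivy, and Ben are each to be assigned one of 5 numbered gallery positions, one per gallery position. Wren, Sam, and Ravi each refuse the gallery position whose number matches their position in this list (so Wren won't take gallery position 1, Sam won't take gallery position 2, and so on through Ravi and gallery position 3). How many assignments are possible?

Let Aᵢ (for i ∈ {1, 2, 3}) be the placements that put person i in their forbidden gallery position. Any j of these fix j positions, leaving (5−j)! ways to fill the rest, and there are C(3,j) ways to pick which j.
By inclusion–exclusion, the number of valid placements is Σ_{j=0}^{3} (−1)^j C(3,j)·(5−j)!.
Computing: 120 − 72 + 18 − 2 = 64.

64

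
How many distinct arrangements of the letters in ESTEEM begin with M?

20

With the first slot taken by M, it remains to arrange the other 5 letters (ESTEE).
Those 5 letters have E appearing 3 times, giving (5)!/(3!) = 20.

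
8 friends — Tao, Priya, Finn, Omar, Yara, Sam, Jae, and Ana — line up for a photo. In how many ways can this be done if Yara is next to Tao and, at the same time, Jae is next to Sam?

Treat {Yara,Tao} as one block (2 orders) and {Jae,Sam} as another (2 orders).
That leaves 6 units to arrange: 2 × 2 × 6! = 4 × 720 = 2880.

2880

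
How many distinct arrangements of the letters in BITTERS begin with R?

360

With the first slot taken by R, it remains to arrange the other 6 letters (BITTES).
Those 6 letters have T appearing twice, giving (6)!/(2!) = 360.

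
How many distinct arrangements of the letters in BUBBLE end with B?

With the last slot taken by B, it remains to arrange the other 5 letters (UBBLE).
Those 5 letters have B appearing twice, giving (5)!/(2!) = 60.

60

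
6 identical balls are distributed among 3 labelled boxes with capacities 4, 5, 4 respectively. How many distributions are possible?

21

Ignoring the caps, the number of non-negative solutions to x_1+…+x_3 = 6 is C(8,2) = 28.
Subtract solutions that violate a single cap (substitute x_i' = x_i − (cap_i+1)): x_1 ≥ 5 gives C(3,2) = 3; x_2 ≥ 6 gives C(2,2) = 1; x_3 ≥ 5 gives C(3,2) = 3. Together 7.
No two caps can be exceeded simultaneously, so the pair terms are all 0.
By inclusion–exclusion the count is 28 − 7 + 0 = 21.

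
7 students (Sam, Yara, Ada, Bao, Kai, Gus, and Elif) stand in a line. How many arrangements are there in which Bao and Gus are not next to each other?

3600

Of the 7! = 5040 arrangements, those with Bao and Gus adjacent number 2 × 6! = 1440 (treat the pair as a block with 2 internal orders).
So 5040 − 1440 = 3600 arrangements keep them apart.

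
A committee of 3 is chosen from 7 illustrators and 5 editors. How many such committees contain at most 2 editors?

210

Split by how many editors are chosen (0 through 2).
Sum: C(5,0)·C(7,3) + C(5,1)·C(7,2) + C(5,2)·C(7,1) = 35 + 105 + 70 = 210.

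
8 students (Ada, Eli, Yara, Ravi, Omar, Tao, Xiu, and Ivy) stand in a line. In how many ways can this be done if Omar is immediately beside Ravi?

Place the 6 others and the Omar-Ravi pair as 7 objects in a line; the pair has 2 internal arrangements.
That gives 2 × 7! = 2 × 5040 = 10080.

10080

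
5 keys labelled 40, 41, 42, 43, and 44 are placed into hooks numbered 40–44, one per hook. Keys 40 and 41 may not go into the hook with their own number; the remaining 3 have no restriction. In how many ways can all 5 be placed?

Let Aᵢ (for i ∈ {40, 41}) be the placements that put key i in its forbidden hook. Any j of these fix j positions, leaving (5−j)! ways to fill the rest, and there are C(2,j) ways to pick which j.
By inclusion–exclusion, the number of valid placements is Σ_{j=0}^{2} (−1)^j C(2,j)·(5−j)!.
Computing: 120 − 48 + 6 = 78.

78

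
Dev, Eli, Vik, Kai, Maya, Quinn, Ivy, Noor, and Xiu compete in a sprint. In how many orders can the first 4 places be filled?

There are 9 choices for 1st place, 8 for 2nd, and so on down to 6 for position 4.
That gives 9 × 8 × 7 × 6 = 3024.

3024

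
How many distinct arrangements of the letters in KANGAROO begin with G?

With the first slot taken by G, it remains to arrange the other 7 letters (KANAROO).
Those 7 letters have A appearing twice and O appearing twice, giving (7)!/(2!·2!) = 1260.

1260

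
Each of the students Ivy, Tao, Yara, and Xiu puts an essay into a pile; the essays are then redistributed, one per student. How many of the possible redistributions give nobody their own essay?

9

Count assignments avoiding every fixed point. For any j of the 4 students fixed to their own essay, the other 4−j can be arranged in (4−j)! ways.
By inclusion–exclusion this is Σ_{j=0}^{4} (−1)^j C(4,j)·(4−j)!.
Computing: 24 − 24 + 12 − 4 + 1 = 9.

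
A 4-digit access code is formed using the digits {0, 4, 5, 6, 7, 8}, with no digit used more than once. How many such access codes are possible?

With no repetition, fill the 4 digits in order: 6 choices, then 5, down to 3.
6 × 5 × 4 × 3 = 360.

360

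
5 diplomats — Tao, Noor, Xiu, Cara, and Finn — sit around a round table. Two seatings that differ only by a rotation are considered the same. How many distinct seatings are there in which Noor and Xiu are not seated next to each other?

Without the restriction there are (4)! = 24 seatings.
Those with Noor next to Xiu: fuse the pair into one unit and seat 4 units around a circle — 2·(3)! = 12.
Subtracting, 24 − 12 = 12.

12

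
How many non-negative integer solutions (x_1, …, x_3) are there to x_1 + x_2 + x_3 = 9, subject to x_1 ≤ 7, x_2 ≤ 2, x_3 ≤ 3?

9

By stars and bars, unrestricted non-negative solutions to x_1+…+x_3 = 9 number C(9+2,2) = 55.
Subtract solutions that violate a single cap (substitute x_i' = x_i − (cap_i+1)): x_1 ≥ 8 gives C(3,2) = 3; x_2 ≥ 3 gives C(8,2) = 28; x_3 ≥ 4 gives C(7,2) = 21. Together 52.
Add back pairs where two caps are both exceeded: 0 + 0 + 6 = 6.
By inclusion–exclusion the count is 55 − 52 + 6 = 9.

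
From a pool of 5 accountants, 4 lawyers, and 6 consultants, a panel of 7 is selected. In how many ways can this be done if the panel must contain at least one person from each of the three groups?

With no constraint there are C(15,7) = 6435 possible selections.
Selections missing a whole group: no accountants → C(10,7) = 120; no lawyers → C(11,7) = 330; no consultants → C(9,7) = 36.
Add back selections omitting two groups (i.e. drawn from a single group): C(5,7) + C(4,7) + C(6,7) = 0.
By inclusion–exclusion: 6435 − 486 + 0 = 5949.

5949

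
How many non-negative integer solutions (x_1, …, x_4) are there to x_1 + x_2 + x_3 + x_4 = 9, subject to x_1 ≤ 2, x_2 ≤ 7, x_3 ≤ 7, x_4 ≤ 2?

64

Without the upper bounds there are C(12,3) = 220 ways to split 9 among 4 variables.
Subtract solutions that violate a single cap (substitute x_i' = x_i − (cap_i+1)): x_1 ≥ 3 gives C(9,3) = 84; x_2 ≥ 8 gives C(4,3) = 4; x_3 ≥ 8 gives C(4,3) = 4; x_4 ≥ 3 gives C(9,3) = 84. Together 176.
Add back pairs where two caps are both exceeded: 0 + 0 + 20 + 0 + 0 + 0 = 20.
By inclusion–exclusion the count is 220 − 176 + 20 = 64.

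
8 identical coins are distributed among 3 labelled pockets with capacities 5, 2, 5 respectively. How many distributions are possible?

12

Ignoring the caps, the number of non-negative solutions to x_1+…+x_3 = 8 is C(10,2) = 45.
Subtract solutions that violate a single cap (substitute x_i' = x_i − (cap_i+1)): x_1 ≥ 6 gives C(4,2) = 6; x_2 ≥ 3 gives C(7,2) = 21; x_3 ≥ 6 gives C(4,2) = 6. Together 33.
No two caps can be exceeded simultaneously, so the pair terms are all 0.
By inclusion–exclusion the count is 45 − 33 + 0 = 12.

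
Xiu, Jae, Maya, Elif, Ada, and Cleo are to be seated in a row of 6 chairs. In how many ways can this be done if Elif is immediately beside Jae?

240

Treat {Elif, Jae} as a single unit. There are 5 units to order, and the pair itself can be ordered 2 ways.
That gives 2 × 5! = 2 × 120 = 240.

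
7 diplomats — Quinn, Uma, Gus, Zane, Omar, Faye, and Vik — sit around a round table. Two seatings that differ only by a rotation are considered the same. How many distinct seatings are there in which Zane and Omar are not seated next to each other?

All circular seatings of 7 people number (6)! = 720.
Those with Zane next to Omar: fuse the pair into one unit and seat 6 units around a circle — 2·(5)! = 240.
Subtracting, 720 − 240 = 480.

480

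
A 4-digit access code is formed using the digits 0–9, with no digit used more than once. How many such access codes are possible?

5040

With no repetition, fill the 4 digits in order: 10 choices, then 9, down to 7.
10 × 9 × 8 × 7 = 5040.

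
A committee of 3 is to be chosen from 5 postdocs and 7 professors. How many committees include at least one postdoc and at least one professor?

175

Unrestricted: C(12,3) = 220 ways to pick any 3 of the 12.
Subtract selections that omit an entire group: no postdocs → C(7,3) = 35; no professors → C(5,3) = 10.
Both groups omitted at once is impossible, so 220 − 45 = 175.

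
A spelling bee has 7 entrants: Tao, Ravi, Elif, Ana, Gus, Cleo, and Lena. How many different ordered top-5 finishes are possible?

There are 7 choices for 1st place, 6 for 2nd, and so on down to 3 for position 5.
That gives 7 × 6 × 5 × 4 × 3 = 2520.

2520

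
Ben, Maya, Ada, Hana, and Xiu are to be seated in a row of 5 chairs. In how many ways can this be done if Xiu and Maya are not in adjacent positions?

Of the 5! = 120 arrangements, those with Xiu and Maya adjacent number 2 × 4! = 48 (treat the pair as a block with 2 internal orders).
So 120 − 48 = 72 arrangements keep them apart.

72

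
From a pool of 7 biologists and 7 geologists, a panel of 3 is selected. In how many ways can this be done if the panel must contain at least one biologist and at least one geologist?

Unrestricted: C(14,3) = 364 ways to pick any 3 of the 14.
Selections missing a whole group: no biologists → C(7,3) = 35; no geologists → C(7,3) = 35.
Both groups omitted at once is impossible, so 364 − 70 = 294.

294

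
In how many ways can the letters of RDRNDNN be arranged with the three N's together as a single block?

30

Treat the 3 copies of N as a single block. The multiset to arrange is then {NNN, D, D, R, R}, 5 items in all.
That gives (5)!/(2!·2!) = 30 arrangements.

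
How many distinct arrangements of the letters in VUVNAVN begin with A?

60

Fix A in the first position and arrange the remaining 6 letters.
Those 6 letters have N appearing twice and V appearing 3 times, giving (6)!/(3!·2!) = 60.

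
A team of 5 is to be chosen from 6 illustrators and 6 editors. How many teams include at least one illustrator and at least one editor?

780

With no constraint there are C(12,5) = 792 possible selections.
Selections missing a whole group: no illustrators → C(6,5) = 6; no editors → C(6,5) = 6.
Both groups omitted at once is impossible, so 792 − 12 = 780.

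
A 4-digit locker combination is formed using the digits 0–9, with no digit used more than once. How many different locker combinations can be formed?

Choose and order 4 of the 10 symbols: the first digit has 10 options, the next 9, then 8, 7.
That product is 10 × 9 × 8 × 7 = 5040.

5040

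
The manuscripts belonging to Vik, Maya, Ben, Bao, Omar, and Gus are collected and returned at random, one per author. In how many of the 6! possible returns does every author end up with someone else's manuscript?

Count assignments avoiding every fixed point. For any j of the 6 authors fixed to their own manuscript, the other 6−j can be arranged in (6−j)! ways.
By inclusion–exclusion this is Σ_{j=0}^{6} (−1)^j C(6,j)·(6−j)!.
Computing: 720 − 720 + 360 − 120 + 30 − 6 + 1 = 265.

265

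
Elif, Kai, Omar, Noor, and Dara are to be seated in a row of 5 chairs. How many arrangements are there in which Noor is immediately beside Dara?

Place the 3 others and the Noor-Dara pair as 4 objects in a line; the pair has 2 internal arrangements.
That gives 2 × 4! = 2 × 24 = 48.

48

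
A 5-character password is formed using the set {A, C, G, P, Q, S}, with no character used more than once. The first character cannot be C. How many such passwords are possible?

600

The first character has 6−1 = 5 choices (anything except C).
The remaining 4 characters are filled from the other 5 symbols without repetition: 5 × 4 × 3 × 2 = 120.
Total: 5 × 120 = 600.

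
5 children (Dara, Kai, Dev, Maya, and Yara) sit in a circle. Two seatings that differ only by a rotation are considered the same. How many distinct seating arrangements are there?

Fix one person's seat to break rotational symmetry; the remaining 4 people can be arranged in (4)! = 24 ways.

24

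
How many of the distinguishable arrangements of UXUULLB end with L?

Fix L in the last position and arrange the remaining 6 letters.
Those 6 letters have U appearing 3 times, giving (6)!/(3!) = 120.

120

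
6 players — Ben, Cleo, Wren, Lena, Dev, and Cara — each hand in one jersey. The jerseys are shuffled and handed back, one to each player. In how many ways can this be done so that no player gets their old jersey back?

Count assignments avoiding every fixed point. For any j of the 6 players fixed to their old jersey, the other 6−j can be arranged in (6−j)! ways.
By inclusion–exclusion this is Σ_{j=0}^{6} (−1)^j C(6,j)·(6−j)!.
Computing: 720 − 720 + 360 − 120 + 30 − 6 + 1 = 265.

265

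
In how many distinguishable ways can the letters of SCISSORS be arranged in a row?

1680

The 8 letters of SCISSORS have repeats: S appearing 4 times.
The number of distinct arrangements is 8!/(4!) = 40320/24 = 1680.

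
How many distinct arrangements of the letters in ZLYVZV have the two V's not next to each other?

There are 6!/(2!·2!) = 180 arrangements of ZLYVZV in total.
Arrangements with the V's together: treat VV as one letter, giving (5)!/(2!) = 60.
Subtracting, 180 − 60 = 120 arrangements keep the V's apart.

120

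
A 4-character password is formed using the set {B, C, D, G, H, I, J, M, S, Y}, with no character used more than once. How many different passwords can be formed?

This is a permutation of 4 out of 10: P(10,4) = 10!/6!.
That product is 10 × 9 × 8 × 7 = 5040.

5040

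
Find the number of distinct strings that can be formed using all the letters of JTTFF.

30

The 5 letters of JTTFF have repeats: F appearing twice and T appearing twice.
Dividing 5! = 120 by 2!·2! = 4 for the repeated letters gives 30.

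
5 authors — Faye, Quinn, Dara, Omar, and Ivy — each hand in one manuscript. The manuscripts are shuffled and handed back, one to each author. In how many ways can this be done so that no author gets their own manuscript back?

44

Count assignments avoiding every fixed point. For any j of the 5 authors fixed to their own manuscript, the other 5−j can be arranged in (5−j)! ways.
By inclusion–exclusion this is Σ_{j=0}^{5} (−1)^j C(5,j)·(5−j)!.
Computing: 120 − 120 + 60 − 20 + 5 − 1 = 44.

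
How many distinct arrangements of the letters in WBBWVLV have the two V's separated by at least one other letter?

450

Total arrangements of WBBWVLV: 7!/(2!·2!·2!) = 630.
Arrangements with the V's together: treat VV as one letter, giving (6)!/(2!·2!) = 180.
Subtracting, 630 − 180 = 450 arrangements keep the V's apart.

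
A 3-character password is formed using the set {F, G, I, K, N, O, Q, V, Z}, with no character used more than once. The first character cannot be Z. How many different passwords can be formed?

The first character has 9−1 = 8 choices (anything except Z).
The remaining 2 characters are filled from the other 8 symbols without repetition: 8 × 7 = 56.
Total: 8 × 56 = 448.

448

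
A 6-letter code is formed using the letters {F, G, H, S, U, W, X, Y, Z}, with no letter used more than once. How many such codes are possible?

60480

This is a permutation of 6 out of 9: P(9,6) = 9!/3!.
9 × 8 × 7 × 6 × 5 × 4 = 60480.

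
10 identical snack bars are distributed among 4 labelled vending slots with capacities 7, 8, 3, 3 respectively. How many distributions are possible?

114

Without the upper bounds there are C(13,3) = 286 ways to split 10 among 4 vending slots.
Subtract solutions that violate a single cap (substitute x_i' = x_i − (cap_i+1)): x_1 ≥ 8 gives C(5,3) = 10; x_2 ≥ 9 gives C(4,3) = 4; x_3 ≥ 4 gives C(9,3) = 84; x_4 ≥ 4 gives C(9,3) = 84. Together 182.
Add back pairs where two caps are both exceeded: 0 + 0 + 0 + 0 + 0 + 10 = 10.
By inclusion–exclusion the count is 286 − 182 + 10 = 114.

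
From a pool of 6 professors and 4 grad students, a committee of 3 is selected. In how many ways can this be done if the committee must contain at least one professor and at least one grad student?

With no constraint there are C(10,3) = 120 possible selections.
Selections missing a whole group: no professors → C(4,3) = 4; no grad students → C(6,3) = 20.
Both groups omitted at once is impossible, so 120 − 24 = 96.

96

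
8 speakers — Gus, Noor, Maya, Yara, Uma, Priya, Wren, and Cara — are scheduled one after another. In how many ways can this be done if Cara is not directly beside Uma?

There are 8! = 40320 arrangements in all. If Cara and Uma are adjacent, merging them into one block gives 2·(7)! = 10080 arrangements.
Complementary counting: 40320 − 10080 = 30240.

30240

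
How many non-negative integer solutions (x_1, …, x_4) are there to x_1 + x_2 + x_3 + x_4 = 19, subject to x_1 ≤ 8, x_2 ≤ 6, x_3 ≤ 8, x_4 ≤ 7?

248

Without the upper bounds there are C(22,3) = 1540 ways to split 19 among 4 variables.
Subtract solutions that violate a single cap (substitute x_i' = x_i − (cap_i+1)): x_1 ≥ 9 gives C(13,3) = 286; x_2 ≥ 7 gives C(15,3) = 455; x_3 ≥ 9 gives C(13,3) = 286; x_4 ≥ 8 gives C(14,3) = 364. Together 1391.
Add back pairs where two caps are both exceeded: 20 + 4 + 10 + 20 + 35 + 10 = 99.
By inclusion–exclusion the count is 1540 − 1391 + 99 = 248.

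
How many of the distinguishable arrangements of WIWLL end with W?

With the last slot taken by W, it remains to arrange the other 4 letters (IWLL).
Those 4 letters have L appearing twice, giving (4)!/(2!) = 12.

12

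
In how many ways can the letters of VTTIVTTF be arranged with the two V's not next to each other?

Total arrangements of VTTIVTTF: 8!/(4!·2!) = 840.
Arrangements with the V's together: treat VV as one letter, giving (7)!/(4!) = 210.
Hence 840 − 210 = 630.

630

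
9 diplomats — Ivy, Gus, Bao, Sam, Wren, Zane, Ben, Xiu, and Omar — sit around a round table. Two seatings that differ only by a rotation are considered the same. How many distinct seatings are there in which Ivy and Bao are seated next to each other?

10080

Treat {Ivy, Bao} as one unit (2 internal orders) and seat the resulting 8 units around the table: (7)! circular arrangements.
So 2 × (7)! = 2 × 5040 = 10080.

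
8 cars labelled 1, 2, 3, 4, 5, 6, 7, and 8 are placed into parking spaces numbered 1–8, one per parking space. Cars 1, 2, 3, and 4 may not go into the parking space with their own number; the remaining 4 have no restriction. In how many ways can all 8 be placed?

Let Aᵢ (for 1 ≤ i ≤ 4) be the placements that put car i in its forbidden parking space. Any j of these fix j positions, leaving (8−j)! ways to fill the rest, and there are C(4,j) ways to pick which j.
By inclusion–exclusion, the number of valid placements is Σ_{j=0}^{4} (−1)^j C(4,j)·(8−j)!.
Computing: 40320 − 20160 + 4320 − 480 + 24 = 24024.

24024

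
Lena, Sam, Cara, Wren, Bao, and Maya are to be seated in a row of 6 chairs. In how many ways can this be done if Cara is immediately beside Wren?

Treat {Cara, Wren} as a single unit. There are 5 units to order, and the pair itself can be ordered 2 ways.
So the count is 2·(5)! = 240.

240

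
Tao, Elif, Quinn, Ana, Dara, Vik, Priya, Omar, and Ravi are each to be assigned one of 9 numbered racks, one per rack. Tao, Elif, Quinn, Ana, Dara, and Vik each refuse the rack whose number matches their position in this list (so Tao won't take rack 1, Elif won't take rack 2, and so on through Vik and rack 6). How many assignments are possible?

Let Aᵢ (for 1 ≤ i ≤ 6) be the placements that put person i in their forbidden rack. Any j of these fix j positions, leaving (9−j)! ways to fill the rest, and there are C(6,j) ways to pick which j.
By inclusion–exclusion, the number of valid placements is Σ_{j=0}^{6} (−1)^j C(6,j)·(9−j)!.
Computing: 362880 − 241920 + 75600 − 14400 + 1800 − 144 + 6 = 183822.

183822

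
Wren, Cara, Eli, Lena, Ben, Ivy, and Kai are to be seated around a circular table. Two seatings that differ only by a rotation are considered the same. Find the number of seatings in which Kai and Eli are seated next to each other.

Glue Kai and Eli into a block (2 internal orders). Seating 6 units around a circle gives (5)! arrangements.
So 2 × (5)! = 2 × 120 = 240.

240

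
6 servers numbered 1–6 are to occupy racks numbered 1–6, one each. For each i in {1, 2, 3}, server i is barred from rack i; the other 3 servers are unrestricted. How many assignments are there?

426

Let Aᵢ (for i ∈ {1, 2, 3}) be the placements that put server i in its forbidden rack. Any j of these fix j positions, leaving (6−j)! ways to fill the rest, and there are C(3,j) ways to pick which j.
By inclusion–exclusion, the number of valid placements is Σ_{j=0}^{3} (−1)^j C(3,j)·(6−j)!.
Computing: 720 − 360 + 72 − 6 = 426.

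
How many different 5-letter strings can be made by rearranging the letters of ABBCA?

ABBCA has 5 letters with A appearing twice and B appearing twice.
The number of distinct arrangements is 5!/(2!·2!) = 120/4 = 30.

30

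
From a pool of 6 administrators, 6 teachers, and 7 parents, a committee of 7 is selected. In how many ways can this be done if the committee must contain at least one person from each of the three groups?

Unrestricted: C(19,7) = 50388 ways to pick any 7 of the 19.
Subtract selections that omit an entire group: no administrators → C(13,7) = 1716; no teachers → C(13,7) = 1716; no parents → C(12,7) = 792.
Add back selections omitting two groups (i.e. drawn from a single group): C(6,7) + C(6,7) + C(7,7) = 1.
By inclusion–exclusion: 50388 − 4224 + 1 = 46165.

46165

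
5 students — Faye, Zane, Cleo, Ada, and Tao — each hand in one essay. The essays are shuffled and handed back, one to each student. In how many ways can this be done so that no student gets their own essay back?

44

Let Aᵢ be the assignments in which student i gets their own essay. We want the size of the complement of A₁∪…∪A_5.
By inclusion–exclusion this is Σ_{j=0}^{5} (−1)^j C(5,j)·(5−j)!.
Computing: 120 − 120 + 60 − 20 + 5 − 1 = 44.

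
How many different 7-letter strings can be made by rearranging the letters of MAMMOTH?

840

The 7 letters of MAMMOTH have repeats: M appearing 3 times.
So there are 7! / (3!) = 840 distinguishable arrangements.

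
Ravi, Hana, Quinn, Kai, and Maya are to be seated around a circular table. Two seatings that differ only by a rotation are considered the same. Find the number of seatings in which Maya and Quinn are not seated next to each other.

12

All circular seatings of 5 people number (4)! = 24.
Seatings with Maya beside Quinn: treat them as a block with 2 internal orders, giving 2 × (3)! = 12.
Subtracting, 24 − 12 = 12.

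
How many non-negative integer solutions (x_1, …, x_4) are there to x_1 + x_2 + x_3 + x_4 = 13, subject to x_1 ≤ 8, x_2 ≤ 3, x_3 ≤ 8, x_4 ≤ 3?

110

By stars and bars, unrestricted non-negative solutions to x_1+…+x_4 = 13 number C(13+3,3) = 560.
Subtract solutions that violate a single cap (substitute x_i' = x_i − (cap_i+1)): x_1 ≥ 9 gives C(7,3) = 35; x_2 ≥ 4 gives C(12,3) = 220; x_3 ≥ 9 gives C(7,3) = 35; x_4 ≥ 4 gives C(12,3) = 220. Together 510.
Add back pairs where two caps are both exceeded: 1 + 0 + 1 + 1 + 56 + 1 = 60.
By inclusion–exclusion the count is 560 − 510 + 60 = 110.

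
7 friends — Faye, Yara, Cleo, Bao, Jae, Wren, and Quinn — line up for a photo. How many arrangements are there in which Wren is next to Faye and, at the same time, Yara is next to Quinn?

Treat {Wren,Faye} as one block (2 orders) and {Yara,Quinn} as another (2 orders).
That leaves 5 units to arrange: 2 × 2 × 5! = 4 × 120 = 480.

480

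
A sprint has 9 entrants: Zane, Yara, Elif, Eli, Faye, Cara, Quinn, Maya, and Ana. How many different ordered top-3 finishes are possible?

504

There are 9 choices for 1st place, 8 for 2nd, and 7 for 3rd.
That gives 9 × 8 × 7 = 504.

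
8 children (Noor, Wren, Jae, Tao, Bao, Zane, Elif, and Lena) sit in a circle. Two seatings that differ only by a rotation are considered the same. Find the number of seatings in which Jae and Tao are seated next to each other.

Treat {Jae, Tao} as one unit (2 internal orders) and seat the resulting 7 units around the table: (6)! circular arrangements.
So 2 × (6)! = 2 × 720 = 1440.

1440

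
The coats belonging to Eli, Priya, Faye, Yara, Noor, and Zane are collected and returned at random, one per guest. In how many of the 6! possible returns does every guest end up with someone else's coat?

This is the derangement count D_6: permutations of 6 items with no fixed point.
By inclusion–exclusion this is Σ_{j=0}^{6} (−1)^j C(6,j)·(6−j)!.
Computing: 720 − 720 + 360 − 120 + 30 − 6 + 1 = 265.

265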